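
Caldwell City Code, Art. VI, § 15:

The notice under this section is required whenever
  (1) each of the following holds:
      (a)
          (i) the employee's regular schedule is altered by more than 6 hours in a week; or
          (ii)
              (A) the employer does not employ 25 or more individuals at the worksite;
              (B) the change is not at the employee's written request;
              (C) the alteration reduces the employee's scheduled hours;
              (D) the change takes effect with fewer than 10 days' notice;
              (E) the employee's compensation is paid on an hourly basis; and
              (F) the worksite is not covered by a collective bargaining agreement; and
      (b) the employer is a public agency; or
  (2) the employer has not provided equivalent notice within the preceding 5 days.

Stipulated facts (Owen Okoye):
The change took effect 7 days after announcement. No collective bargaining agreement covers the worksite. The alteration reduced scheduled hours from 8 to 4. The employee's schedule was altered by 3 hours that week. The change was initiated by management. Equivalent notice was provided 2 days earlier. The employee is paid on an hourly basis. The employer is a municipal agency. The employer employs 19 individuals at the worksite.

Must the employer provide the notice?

(i) schedule shift > 6h — not met.
(A) not (≥ 25 at site) — holds.
(B) not employee-requested — satisfied.
(C) hours reduced — holds.
(D) < 10 days' notice — satisfied.
(E) hourly-paid — holds.
(F) no CBA — met.
(ii) = T AND T AND T AND T AND T AND T = true.
(a): F OR T → true.
(b) public agency — holds.
(1): T AND T → true.
(2) no recent notice — not met.
So Overall is satisfied (T OR F).

Yes — required.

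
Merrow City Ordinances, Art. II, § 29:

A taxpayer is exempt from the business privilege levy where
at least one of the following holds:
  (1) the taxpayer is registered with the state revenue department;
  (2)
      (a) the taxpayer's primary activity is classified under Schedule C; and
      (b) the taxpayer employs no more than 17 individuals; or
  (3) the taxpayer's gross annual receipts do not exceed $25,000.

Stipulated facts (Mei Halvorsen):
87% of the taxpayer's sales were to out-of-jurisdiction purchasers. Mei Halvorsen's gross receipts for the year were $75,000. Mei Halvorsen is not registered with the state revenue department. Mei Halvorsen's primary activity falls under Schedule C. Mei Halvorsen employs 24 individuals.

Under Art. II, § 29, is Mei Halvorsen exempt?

No — not exempt.

(1) state-registered — fails.
(a) Schedule C activity — met.
(b) ≤ 17 employees — fails.
(2) = T AND F = false.
(3) receipts ≤ $25,000 — fails.
So Overall is not satisfied (F OR F OR F).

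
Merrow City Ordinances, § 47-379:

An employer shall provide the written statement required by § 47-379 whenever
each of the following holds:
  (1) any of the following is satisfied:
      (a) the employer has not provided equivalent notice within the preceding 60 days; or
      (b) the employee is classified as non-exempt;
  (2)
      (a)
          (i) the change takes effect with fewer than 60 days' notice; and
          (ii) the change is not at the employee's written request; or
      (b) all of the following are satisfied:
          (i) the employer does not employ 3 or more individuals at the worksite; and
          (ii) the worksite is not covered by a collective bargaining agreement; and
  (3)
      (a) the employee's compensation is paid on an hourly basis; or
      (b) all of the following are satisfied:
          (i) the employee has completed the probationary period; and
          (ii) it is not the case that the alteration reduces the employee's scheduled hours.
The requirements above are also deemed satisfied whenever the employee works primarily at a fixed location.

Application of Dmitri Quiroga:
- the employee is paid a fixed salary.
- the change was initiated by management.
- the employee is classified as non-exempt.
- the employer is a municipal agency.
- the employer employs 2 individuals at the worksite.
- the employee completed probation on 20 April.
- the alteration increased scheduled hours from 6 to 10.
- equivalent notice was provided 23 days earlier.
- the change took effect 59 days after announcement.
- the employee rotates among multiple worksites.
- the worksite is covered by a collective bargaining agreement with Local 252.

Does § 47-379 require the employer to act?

(a) no recent notice — not satisfied.
(b) non-exempt — met.
So (1) is satisfied (F OR T).
(i) < 60 days' notice — met.
(ii) not employee-requested — met.
(a) = T AND T = true.
(i) not (≥ 3 at site) — satisfied.
(ii) no CBA — fails.
So (b) is not satisfied (T AND F).
So (2) is satisfied (T OR F).
(a) hourly-paid — not met.
(i) past probation — holds.
(ii) not (hours reduced) — satisfied.
So (b) is satisfied (T AND T).
(3): F OR T → true.
Overall: T AND T AND T → true.
Exception (fixed location) — not satisfied.
Result: main true OR exception false → true.

Yes — required.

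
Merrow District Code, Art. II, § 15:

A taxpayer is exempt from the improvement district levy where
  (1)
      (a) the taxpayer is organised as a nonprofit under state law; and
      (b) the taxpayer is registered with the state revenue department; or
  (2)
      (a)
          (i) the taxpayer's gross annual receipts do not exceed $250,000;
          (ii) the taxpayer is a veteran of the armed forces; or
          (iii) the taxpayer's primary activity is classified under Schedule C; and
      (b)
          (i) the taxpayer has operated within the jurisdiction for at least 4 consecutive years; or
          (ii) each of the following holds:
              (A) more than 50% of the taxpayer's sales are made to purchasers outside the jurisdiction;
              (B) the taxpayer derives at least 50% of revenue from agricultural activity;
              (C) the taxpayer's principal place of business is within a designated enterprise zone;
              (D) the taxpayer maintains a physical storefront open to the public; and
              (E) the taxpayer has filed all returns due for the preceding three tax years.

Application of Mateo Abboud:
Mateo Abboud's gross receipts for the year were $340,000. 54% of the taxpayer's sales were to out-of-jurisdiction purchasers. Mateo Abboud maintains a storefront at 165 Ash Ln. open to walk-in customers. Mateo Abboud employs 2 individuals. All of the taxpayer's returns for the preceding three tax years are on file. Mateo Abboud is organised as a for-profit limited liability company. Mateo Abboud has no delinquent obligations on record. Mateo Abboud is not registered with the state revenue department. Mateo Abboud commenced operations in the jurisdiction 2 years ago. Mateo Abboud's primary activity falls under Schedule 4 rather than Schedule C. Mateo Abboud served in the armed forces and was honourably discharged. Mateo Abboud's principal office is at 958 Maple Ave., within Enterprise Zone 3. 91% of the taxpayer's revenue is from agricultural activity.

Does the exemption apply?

Yes — exempt.

(a) nonprofit — fails.
(b) state-registered — fails.
(1) = F AND F = false.
(i) receipts ≤ $250,000 — fails.
(ii) veteran — met.
(iii) Schedule C activity — not met.
(a) = F OR T OR F = true.
(i) ≥ 4 yrs in jurisdiction — fails.
(A) >50% out-of-jur. sales — holds.
(B) ≥50% agricultural — satisfied.
(C) in enterprise zone — satisfied.
(D) has storefront — holds.
(E) returns current — holds.
(ii) = T AND T AND T AND T AND T = true.
So (b) is satisfied (F OR T).
So (2) is satisfied (T AND T).
So Overall is satisfied (F OR T).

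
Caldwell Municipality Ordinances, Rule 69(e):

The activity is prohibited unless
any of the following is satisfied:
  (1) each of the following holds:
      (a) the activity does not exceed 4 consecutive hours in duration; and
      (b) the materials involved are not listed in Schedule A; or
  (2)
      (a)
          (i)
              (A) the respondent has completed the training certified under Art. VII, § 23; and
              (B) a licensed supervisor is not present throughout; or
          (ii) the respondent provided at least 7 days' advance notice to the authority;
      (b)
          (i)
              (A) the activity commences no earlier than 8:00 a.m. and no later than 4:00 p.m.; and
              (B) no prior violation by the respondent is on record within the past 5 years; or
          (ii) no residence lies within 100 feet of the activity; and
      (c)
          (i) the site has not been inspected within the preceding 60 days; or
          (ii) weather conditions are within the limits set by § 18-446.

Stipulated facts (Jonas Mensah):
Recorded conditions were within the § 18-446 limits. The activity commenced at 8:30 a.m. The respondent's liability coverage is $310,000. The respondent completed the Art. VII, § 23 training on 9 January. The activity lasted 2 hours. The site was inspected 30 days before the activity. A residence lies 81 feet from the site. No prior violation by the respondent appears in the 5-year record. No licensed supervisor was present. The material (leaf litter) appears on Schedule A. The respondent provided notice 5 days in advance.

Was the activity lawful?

(a) ≤ 4 hrs duration — met.
(b) not (Schedule A material) — not satisfied.
(1): T AND F → false.
(A) training certified — holds.
(B) not (supervisor present) — met.
(i) = T AND T = true.
(ii) ≥7 days' notice — fails.
So (a) is satisfied (T OR F).
(A) start within hours — met.
(B) no prior violation — holds.
(i): T AND T → true.
(ii) no residence in 100 ft — fails.
(b) = T OR F = true.
(i) not (site inspected) — fails.
(ii) weather ok — satisfied.
So (c) is satisfied (F OR T).
So (2) is satisfied (T AND T AND T).
So Overall is satisfied (F OR T).

Yes — lawful.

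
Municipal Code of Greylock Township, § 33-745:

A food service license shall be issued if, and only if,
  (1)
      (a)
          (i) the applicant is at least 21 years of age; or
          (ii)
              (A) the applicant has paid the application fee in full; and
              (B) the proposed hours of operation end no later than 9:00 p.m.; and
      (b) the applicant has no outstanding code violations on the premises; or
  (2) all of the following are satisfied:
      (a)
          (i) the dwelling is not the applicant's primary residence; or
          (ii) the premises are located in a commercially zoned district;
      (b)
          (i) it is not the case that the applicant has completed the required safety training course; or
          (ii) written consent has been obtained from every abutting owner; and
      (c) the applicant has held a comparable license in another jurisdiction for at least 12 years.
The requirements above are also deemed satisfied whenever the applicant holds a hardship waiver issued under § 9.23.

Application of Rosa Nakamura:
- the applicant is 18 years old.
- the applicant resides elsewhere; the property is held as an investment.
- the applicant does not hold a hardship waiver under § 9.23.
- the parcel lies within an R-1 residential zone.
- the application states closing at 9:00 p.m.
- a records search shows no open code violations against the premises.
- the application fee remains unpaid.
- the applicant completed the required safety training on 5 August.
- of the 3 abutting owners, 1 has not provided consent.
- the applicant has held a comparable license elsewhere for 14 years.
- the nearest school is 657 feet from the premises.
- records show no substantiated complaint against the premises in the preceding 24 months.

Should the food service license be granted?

(i) age ≥ 21 — fails.
(A) fee paid — not satisfied.
(B) closes by 9 p.m. — satisfied.
(ii): F AND T → false.
So (a) is not satisfied (F OR F).
(b) no code violations — met.
(1) = F AND T = false.
(i) not (primary residence) — holds.
(ii) commercially zoned — not met.
(a): T OR F → true.
(i) not (safety training) — not satisfied.
(ii) all abutters consent — not satisfied.
(b): F OR F → false.
(c) prior license ≥ 12 yr — satisfied.
So (2) is not satisfied (T AND F AND T).
Overall: F OR F → false.
Exception (hardship waiver) — not satisfied.
Result: main false OR exception false → false.

No — denied.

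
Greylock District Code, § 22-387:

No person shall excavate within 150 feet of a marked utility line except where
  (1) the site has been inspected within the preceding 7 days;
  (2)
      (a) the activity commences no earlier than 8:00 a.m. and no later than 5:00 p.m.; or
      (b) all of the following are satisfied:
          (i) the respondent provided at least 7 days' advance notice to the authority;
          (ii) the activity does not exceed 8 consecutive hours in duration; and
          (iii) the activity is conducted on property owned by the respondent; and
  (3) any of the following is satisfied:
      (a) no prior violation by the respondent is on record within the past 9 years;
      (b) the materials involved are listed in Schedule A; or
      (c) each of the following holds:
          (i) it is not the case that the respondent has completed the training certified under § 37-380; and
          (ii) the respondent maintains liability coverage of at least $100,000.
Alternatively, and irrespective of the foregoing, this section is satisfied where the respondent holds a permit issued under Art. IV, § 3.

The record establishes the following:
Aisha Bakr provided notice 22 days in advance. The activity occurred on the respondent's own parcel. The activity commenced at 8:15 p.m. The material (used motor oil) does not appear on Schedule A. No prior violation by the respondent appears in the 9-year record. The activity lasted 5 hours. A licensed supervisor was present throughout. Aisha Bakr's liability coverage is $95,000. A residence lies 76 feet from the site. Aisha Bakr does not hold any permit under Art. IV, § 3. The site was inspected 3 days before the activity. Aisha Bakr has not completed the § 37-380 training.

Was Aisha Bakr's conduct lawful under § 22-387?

Yes — lawful.

(1) site inspected — holds.
(a) start within hours — fails.
(i) ≥7 days' notice — holds.
(ii) ≤ 8 hrs duration — met.
(iii) own property — holds.
So (b) is satisfied (T AND T AND T).
So (2) is satisfied (F OR T).
(a) no prior violation — met.
(b) Schedule A material — not met.
(i) not (training certified) — holds.
(ii) coverage ≥ $100,000 — fails.
So (c) is not satisfied (T AND F).
(3) = T OR F OR F = true.
Overall: T AND T AND T → true.
Exception (holds permit) — not satisfied.
Result: main true OR exception false → true.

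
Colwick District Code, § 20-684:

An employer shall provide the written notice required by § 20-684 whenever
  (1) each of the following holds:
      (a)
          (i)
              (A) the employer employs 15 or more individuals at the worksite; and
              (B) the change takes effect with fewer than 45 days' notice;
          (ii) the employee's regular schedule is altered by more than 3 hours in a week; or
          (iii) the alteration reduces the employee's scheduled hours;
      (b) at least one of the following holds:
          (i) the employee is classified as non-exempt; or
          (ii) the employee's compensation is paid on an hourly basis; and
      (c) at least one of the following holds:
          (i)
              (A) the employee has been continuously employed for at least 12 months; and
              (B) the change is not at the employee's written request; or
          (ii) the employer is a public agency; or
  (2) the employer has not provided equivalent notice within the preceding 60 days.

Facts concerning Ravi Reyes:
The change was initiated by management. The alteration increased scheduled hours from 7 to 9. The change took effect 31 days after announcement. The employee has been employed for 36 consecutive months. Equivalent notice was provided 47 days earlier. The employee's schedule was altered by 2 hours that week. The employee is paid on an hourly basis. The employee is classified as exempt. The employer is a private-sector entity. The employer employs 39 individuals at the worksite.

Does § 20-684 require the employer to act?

(A) ≥ 15 at site — met.
(B) < 45 days' notice — met.
(i): T AND T → true.
(ii) schedule shift > 3h — not satisfied.
(iii) hours reduced — not met.
So (a) is satisfied (T OR F OR F).
(i) non-exempt — not satisfied.
(ii) hourly-paid — satisfied.
So (b) is satisfied (F OR T).
(A) tenure ≥ 12 mo. — satisfied.
(B) not employee-requested — satisfied.
(i): T AND T → true.
(ii) public agency — not met.
So (c) is satisfied (T OR F).
(1) = T AND T AND T = true.
(2) no recent notice — not met.
Overall = T OR F = true.

Yes — required.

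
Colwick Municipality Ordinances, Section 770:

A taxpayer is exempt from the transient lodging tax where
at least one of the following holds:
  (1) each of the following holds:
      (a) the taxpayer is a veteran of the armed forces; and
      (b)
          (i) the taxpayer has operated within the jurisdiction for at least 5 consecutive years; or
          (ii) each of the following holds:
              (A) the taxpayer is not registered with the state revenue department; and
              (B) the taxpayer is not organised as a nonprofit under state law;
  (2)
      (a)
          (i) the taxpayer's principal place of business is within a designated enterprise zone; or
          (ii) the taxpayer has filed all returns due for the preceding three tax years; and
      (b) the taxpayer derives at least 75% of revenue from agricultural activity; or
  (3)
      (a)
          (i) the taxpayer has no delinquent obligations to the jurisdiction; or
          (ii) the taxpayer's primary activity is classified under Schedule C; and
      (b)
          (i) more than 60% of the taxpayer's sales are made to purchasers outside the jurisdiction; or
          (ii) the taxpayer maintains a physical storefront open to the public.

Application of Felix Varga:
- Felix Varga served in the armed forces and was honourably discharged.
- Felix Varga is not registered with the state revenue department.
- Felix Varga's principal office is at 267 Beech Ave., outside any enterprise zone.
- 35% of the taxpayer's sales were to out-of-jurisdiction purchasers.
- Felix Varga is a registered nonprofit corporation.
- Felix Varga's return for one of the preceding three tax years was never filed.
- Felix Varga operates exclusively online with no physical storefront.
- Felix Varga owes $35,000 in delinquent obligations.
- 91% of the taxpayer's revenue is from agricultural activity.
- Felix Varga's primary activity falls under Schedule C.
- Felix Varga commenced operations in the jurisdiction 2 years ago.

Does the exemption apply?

(a) veteran — met.
(i) ≥ 5 yrs in jurisdiction — not satisfied.
(A) not (state-registered) — satisfied.
(B) not (nonprofit) — not satisfied.
(ii): T AND F → false.
So (b) is not satisfied (F OR F).
(1): T AND F → false.
(i) in enterprise zone — not met.
(ii) returns current — fails.
(a) = F OR F = false.
(b) ≥75% agricultural — met.
(2) = F AND T = false.
(i) no delinquency — fails.
(ii) Schedule C activity — holds.
(a) = F OR T = true.
(i) >60% out-of-jur. sales — not met.
(ii) has storefront — not met.
So (b) is not satisfied (F OR F).
So (3) is not satisfied (T AND F).
Overall = F OR F OR F = false.

No — not exempt.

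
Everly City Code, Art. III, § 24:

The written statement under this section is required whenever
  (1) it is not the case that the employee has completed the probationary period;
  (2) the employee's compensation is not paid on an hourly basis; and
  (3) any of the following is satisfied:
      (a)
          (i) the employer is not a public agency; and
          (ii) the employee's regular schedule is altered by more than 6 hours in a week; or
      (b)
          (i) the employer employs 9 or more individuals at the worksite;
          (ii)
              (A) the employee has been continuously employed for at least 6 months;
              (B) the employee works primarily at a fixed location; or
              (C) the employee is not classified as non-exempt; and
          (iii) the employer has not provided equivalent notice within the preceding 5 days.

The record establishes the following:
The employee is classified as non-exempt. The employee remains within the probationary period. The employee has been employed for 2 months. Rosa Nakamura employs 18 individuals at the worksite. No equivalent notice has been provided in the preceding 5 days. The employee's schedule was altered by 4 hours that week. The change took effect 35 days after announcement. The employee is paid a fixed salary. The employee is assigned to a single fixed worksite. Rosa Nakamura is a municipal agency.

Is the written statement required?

(1) not (past probation) — met.
(2) not (hourly-paid) — satisfied.
(i) not (public agency) — not satisfied.
(ii) schedule shift > 6h — fails.
So (a) is not satisfied (F AND F).
(i) ≥ 9 at site — met.
(A) tenure ≥ 6 mo. — not satisfied.
(B) fixed location — holds.
(C) not (non-exempt) — not satisfied.
So (ii) is satisfied (F OR T OR F).
(iii) no recent notice — satisfied.
So (b) is satisfied (T AND T AND T).
(3): F OR T → true.
Overall = T AND T AND T = true.

Yes — required.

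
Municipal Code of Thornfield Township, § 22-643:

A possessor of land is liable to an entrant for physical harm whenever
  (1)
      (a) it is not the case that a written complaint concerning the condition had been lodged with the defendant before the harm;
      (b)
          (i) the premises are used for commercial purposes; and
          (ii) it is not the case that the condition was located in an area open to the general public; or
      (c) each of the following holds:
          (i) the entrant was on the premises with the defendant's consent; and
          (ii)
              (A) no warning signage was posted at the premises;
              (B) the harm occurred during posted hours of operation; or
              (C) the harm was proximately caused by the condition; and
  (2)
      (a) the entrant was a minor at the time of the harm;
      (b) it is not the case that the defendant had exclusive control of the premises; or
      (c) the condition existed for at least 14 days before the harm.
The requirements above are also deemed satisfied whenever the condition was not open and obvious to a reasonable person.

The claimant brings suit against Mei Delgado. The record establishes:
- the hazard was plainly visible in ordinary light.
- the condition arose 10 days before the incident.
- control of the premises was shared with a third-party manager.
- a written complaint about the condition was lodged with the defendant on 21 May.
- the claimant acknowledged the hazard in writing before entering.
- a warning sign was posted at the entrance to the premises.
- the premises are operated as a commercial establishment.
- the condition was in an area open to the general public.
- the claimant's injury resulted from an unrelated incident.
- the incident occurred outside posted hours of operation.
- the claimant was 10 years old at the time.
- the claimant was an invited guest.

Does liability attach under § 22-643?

No — not liable.

(a) not (complaint lodged) — not met.
(i) commercial use — holds.
(ii) not (public area) — not satisfied.
(b) = T AND F = false.
(i) consent to enter — holds.
(A) no signage posted — not satisfied.
(B) during posted hours — not met.
(C) proximate cause — fails.
(ii): F OR F OR F → false.
(c) = T AND F = false.
So (1) is not satisfied (F OR F OR F).
(a) entrant a minor — met.
(b) not (exclusive control) — holds.
(c) condition ≥14 days old — not satisfied.
(2): T OR T OR F → true.
Overall: F AND T → false.
Exception (not open/obvious) — not satisfied.
Result: main false OR exception false → false.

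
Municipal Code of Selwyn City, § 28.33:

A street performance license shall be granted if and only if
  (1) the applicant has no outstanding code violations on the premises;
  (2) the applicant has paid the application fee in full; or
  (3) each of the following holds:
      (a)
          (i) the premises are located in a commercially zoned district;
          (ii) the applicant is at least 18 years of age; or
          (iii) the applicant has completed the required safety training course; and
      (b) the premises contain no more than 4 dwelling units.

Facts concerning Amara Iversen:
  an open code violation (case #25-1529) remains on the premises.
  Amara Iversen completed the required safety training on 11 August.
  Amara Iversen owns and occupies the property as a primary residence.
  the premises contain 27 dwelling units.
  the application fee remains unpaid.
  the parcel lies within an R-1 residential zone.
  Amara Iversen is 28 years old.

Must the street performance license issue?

(1) no code violations — not satisfied.
(2) fee paid — not met.
(i) commercially zoned — not met.
(ii) age ≥ 18 — satisfied.
(iii) safety training — met.
(a): F OR T OR T → true.
(b) ≤ 4 units — not satisfied.
So (3) is not satisfied (T AND F).
So Overall is not satisfied (F OR F OR F).

No — denied.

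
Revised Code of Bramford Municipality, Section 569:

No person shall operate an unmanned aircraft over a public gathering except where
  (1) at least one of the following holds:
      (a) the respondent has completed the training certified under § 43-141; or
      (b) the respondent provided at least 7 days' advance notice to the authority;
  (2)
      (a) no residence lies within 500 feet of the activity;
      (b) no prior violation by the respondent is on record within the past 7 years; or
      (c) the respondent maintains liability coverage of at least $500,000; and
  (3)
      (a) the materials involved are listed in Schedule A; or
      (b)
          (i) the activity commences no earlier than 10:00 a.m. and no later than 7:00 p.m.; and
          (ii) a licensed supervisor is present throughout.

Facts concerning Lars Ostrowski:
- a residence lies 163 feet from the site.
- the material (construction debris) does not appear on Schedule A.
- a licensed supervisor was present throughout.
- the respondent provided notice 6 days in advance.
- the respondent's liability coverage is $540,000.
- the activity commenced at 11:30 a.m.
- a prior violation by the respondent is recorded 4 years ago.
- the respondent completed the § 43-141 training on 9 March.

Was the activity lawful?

Yes — lawful.

(a) training certified — satisfied.
(b) ≥7 days' notice — not satisfied.
(1): T OR F → true.
(a) no residence in 500 ft — not met.
(b) no prior violation — not met.
(c) coverage ≥ $500,000 — satisfied.
(2): F OR F OR T → true.
(a) Schedule A material — not met.
(i) start within hours — holds.
(ii) supervisor present — holds.
(b): T AND T → true.
(3): F OR T → true.
Overall = T AND T AND T = true.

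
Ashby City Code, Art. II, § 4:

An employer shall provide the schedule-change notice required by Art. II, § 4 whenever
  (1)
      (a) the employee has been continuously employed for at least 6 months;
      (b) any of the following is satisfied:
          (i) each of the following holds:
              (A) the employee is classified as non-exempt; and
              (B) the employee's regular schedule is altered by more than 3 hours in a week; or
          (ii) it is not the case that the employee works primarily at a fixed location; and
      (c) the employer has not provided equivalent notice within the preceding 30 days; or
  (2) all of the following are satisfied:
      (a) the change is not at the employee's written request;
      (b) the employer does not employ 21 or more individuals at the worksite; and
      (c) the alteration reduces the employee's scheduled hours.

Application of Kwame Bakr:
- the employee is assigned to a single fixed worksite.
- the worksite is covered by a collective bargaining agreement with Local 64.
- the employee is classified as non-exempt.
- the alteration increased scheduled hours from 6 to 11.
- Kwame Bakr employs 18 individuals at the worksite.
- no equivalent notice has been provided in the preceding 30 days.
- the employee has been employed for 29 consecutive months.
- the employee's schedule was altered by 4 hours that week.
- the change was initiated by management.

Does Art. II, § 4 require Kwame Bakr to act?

Yes — required.

(a) tenure ≥ 6 mo. — satisfied.
(A) non-exempt — satisfied.
(B) schedule shift > 3h — satisfied.
So (i) is satisfied (T AND T).
(ii) not (fixed location) — fails.
(b) = T OR F = true.
(c) no recent notice — holds.
So (1) is satisfied (T AND T AND T).
(a) not employee-requested — met.
(b) not (≥ 21 at site) — holds.
(c) hours reduced — not met.
(2): T AND T AND F → false.
Overall = T OR F = true.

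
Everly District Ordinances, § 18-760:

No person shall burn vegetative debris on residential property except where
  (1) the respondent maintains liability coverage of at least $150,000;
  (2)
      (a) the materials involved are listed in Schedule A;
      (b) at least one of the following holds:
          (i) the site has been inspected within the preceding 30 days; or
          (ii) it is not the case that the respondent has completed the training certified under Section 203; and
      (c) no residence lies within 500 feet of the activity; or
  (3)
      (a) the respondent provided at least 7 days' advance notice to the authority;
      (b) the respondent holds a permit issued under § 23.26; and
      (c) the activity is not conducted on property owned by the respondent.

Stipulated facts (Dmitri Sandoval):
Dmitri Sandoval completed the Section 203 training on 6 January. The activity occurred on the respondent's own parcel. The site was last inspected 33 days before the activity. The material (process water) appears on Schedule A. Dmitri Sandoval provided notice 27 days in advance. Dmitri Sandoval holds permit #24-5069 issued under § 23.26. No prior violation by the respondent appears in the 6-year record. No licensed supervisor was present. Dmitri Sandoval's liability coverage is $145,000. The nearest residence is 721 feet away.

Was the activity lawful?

No — unlawful.

(1) coverage ≥ $150,000 — not satisfied.
(a) Schedule A material — met.
(i) site inspected — not met.
(ii) not (training certified) — not satisfied.
(b): F OR F → false.
(c) no residence in 500 ft — satisfied.
(2): T AND F AND T → false.
(a) ≥7 days' notice — met.
(b) holds permit — holds.
(c) not (own property) — fails.
(3) = T AND T AND F = false.
Overall: F OR F OR F → false.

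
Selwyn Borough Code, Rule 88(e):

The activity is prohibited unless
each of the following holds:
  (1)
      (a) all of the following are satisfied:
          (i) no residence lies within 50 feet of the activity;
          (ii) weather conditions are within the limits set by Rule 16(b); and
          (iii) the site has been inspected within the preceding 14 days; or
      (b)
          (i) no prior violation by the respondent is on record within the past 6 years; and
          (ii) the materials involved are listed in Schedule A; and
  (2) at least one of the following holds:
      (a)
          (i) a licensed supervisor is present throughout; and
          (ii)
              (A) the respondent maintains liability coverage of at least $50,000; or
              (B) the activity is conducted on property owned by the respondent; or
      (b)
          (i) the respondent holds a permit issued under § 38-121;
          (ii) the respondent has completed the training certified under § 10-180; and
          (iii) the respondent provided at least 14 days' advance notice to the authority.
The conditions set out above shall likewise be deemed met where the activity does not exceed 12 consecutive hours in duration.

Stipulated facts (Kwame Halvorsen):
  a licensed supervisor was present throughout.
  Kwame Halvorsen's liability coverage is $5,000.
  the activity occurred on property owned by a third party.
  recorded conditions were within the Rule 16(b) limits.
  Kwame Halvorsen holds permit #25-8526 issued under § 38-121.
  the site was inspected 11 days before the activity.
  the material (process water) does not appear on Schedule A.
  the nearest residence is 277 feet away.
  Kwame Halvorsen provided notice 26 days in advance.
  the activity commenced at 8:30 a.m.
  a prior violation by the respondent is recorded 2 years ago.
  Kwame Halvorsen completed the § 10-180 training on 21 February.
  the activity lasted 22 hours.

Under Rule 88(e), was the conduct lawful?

Yes — lawful.

(i) no residence in 50 ft — holds.
(ii) weather ok — satisfied.
(iii) site inspected — holds.
(a): T AND T AND T → true.
(i) no prior violation — not satisfied.
(ii) Schedule A material — fails.
(b) = F AND F = false.
(1): T OR F → true.
(i) supervisor present — satisfied.
(A) coverage ≥ $50,000 — not satisfied.
(B) own property — fails.
(ii) = F OR F = false.
So (a) is not satisfied (T AND F).
(i) holds permit — satisfied.
(ii) training certified — holds.
(iii) ≥14 days' notice — met.
So (b) is satisfied (T AND T AND T).
So (2) is satisfied (F OR T).
Overall = T AND T = true.
Exception (≤ 12 hrs duration) — not satisfied.
Result: main true OR exception false → true.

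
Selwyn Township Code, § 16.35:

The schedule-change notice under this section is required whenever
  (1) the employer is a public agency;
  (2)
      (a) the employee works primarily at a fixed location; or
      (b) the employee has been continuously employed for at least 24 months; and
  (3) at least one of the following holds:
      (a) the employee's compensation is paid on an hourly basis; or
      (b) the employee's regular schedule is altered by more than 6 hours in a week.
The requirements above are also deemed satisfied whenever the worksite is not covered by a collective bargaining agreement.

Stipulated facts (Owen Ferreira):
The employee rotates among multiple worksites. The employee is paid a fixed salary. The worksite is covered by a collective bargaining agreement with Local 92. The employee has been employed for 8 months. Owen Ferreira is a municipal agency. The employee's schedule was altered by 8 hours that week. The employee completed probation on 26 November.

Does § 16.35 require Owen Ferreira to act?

(1) public agency — holds.
(a) fixed location — not satisfied.
(b) tenure ≥ 24 mo. — not met.
So (2) is not satisfied (F OR F).
(a) hourly-paid — fails.
(b) schedule shift > 6h — met.
(3) = F OR T = true.
Overall = T AND F AND T = false.
Exception (no CBA) — not satisfied.
Result: main false OR exception false → false.

No — not required.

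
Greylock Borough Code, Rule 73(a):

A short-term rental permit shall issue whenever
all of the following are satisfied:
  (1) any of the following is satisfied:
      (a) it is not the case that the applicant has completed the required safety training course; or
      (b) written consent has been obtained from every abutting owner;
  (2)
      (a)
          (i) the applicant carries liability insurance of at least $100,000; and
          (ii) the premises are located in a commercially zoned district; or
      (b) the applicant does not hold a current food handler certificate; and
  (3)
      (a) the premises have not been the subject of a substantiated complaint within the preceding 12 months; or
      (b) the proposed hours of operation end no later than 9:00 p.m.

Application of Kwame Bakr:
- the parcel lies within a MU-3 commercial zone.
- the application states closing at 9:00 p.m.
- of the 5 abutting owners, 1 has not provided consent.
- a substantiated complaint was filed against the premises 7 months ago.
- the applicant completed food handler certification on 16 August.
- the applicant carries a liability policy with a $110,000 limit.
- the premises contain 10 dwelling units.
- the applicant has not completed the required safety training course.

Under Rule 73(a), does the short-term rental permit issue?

(a) not (safety training) — met.
(b) all abutters consent — not met.
(1): T OR F → true.
(i) insurance ≥ $100,000 — holds.
(ii) commercially zoned — met.
(a): T AND T → true.
(b) not (food handler cert.) — not met.
(2) = T OR F = true.
(a) no complaint in 12 mo. — fails.
(b) closes by 9 p.m. — satisfied.
(3): F OR T → true.
Overall = T AND T AND T = true.

Yes — granted.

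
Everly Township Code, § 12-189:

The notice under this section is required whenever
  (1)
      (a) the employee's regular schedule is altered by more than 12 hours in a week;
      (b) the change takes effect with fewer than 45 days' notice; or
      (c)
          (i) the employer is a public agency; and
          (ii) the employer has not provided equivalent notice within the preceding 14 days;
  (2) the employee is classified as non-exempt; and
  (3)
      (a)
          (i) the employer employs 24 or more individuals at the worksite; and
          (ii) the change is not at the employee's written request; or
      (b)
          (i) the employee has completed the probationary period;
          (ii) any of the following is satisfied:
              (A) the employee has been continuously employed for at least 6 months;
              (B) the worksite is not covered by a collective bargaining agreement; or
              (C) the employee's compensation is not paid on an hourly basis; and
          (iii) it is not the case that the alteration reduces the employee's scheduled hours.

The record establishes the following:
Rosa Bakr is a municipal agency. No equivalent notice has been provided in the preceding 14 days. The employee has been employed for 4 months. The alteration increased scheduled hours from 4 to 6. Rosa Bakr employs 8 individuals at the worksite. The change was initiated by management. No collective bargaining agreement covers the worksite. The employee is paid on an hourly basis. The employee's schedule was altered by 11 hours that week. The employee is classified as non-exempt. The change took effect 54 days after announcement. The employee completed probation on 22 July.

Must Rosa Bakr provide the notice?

(a) schedule shift > 12h — fails.
(b) < 45 days' notice — fails.
(i) public agency — satisfied.
(ii) no recent notice — met.
(c) = T AND T = true.
(1): F OR F OR T → true.
(2) non-exempt — met.
(i) ≥ 24 at site — not met.
(ii) not employee-requested — met.
So (a) is not satisfied (F AND T).
(i) past probation — met.
(A) tenure ≥ 6 mo. — fails.
(B) no CBA — met.
(C) not (hourly-paid) — not satisfied.
(ii): F OR T OR F → true.
(iii) not (hours reduced) — satisfied.
So (b) is satisfied (T AND T AND T).
(3) = F OR T = true.
Overall: T AND T AND T → true.

Yes — required.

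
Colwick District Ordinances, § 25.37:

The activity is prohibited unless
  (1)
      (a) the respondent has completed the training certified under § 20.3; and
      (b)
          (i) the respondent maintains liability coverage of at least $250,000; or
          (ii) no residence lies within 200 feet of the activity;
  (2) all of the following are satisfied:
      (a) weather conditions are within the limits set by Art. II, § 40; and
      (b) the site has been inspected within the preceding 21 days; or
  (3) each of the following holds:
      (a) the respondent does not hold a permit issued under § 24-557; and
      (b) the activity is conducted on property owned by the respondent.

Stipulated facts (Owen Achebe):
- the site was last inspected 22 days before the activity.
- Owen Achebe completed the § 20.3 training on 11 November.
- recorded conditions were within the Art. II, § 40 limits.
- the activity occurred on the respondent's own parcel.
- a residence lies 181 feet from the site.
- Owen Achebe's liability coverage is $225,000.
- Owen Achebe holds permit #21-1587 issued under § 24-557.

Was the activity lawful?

No — unlawful.

(a) training certified — met.
(i) coverage ≥ $250,000 — fails.
(ii) no residence in 200 ft — not satisfied.
(b) = F OR F = false.
(1): T AND F → false.
(a) weather ok — holds.
(b) site inspected — not met.
(2): T AND F → false.
(a) not (holds permit) — not satisfied.
(b) own property — met.
(3) = F AND T = false.
So Overall is not satisfied (F OR F OR F).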